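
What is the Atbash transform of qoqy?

q(16) → j(9)
o(14) → l(11)
q(16) → j(9)
y(24) → b(1)

jljb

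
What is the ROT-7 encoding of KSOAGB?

RZVHNI

K(10): 10+7=17 → R
S(18): 18+7=25 → Z
O(14): 14+7=21 → V
A(0): 0+7=7 → H
G(6): 6+7=13 → N
B(1): 1+7=8 → I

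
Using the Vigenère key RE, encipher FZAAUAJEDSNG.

Repeat the key across the message: RERERERERERE
F(5)+R(17): 22 → W
Z(25)+E(4): 29≡3 → D
A(0)+R(17): 17 → R
A(0)+E(4): 4 → E
U(20)+R(17): 37≡11 → L
A(0)+E(4): 4 → E
J(9)+R(17): 26≡0 → A
E(4)+E(4): 8 → I
D(3)+R(17): 20 → U
S(18)+E(4): 22 → W
N(13)+R(17): 30≡4 → E
G(6)+E(4): 10 → K

WDRELEAIUWEK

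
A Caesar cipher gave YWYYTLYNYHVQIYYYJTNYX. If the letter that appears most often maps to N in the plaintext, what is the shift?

11

The most frequent ciphertext letter is Y (appears 9 times).
Y is position 24; N is position 13.
Shift = 11.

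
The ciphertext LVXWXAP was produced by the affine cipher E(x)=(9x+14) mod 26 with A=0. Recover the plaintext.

RVBYBKD

The inverse of 9 mod 26 is 3, since 9·3=27≡1. Apply D(y)=3·(y−14) mod 26:
L(11): 3·(11−14)=-9≡17 → R
V(21): 3·(21−14)=21 → V
X(23): 3·(23−14)=27≡1 → B
W(22): 3·(22−14)=24 → Y
X(23): 3·(23−14)=27≡1 → B
A(0): 3·(0−14)=-42≡10 → K
P(15): 3·(15−14)=3 → D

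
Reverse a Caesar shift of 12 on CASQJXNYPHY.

C(2): 2−12=-10≡16 → Q
A(0): 0−12=-12≡14 → O
S(18): 18−12=6 → G
Q(16): 16−12=4 → E
J(9): 9−12=-3≡23 → X
X(23): 23−12=11 → L
N(13): 13−12=1 → B
Y(24): 24−12=12 → M
P(15): 15−12=3 → D
H(7): 7−12=-5≡21 → V
Y(24): 24−12=12 → M

QOGEXLBMDVM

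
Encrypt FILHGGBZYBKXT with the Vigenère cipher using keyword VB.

AJGIBHWATCFYO

Repeat the key across the message: VBVBVBVBVBVBV
F(5)+V(21): 26≡0 → A
I(8)+B(1): 9 → J
L(11)+V(21): 32≡6 → G
H(7)+B(1): 8 → I
G(6)+V(21): 27≡1 → B
G(6)+B(1): 7 → H
B(1)+V(21): 22 → W
Z(25)+B(1): 26≡0 → A
Y(24)+V(21): 45≡19 → T
B(1)+B(1): 2 → C
K(10)+V(21): 31≡5 → F
X(23)+B(1): 24 → Y
T(19)+V(21): 40≡14 → O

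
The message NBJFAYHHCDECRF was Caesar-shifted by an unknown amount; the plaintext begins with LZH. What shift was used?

From the crib: N(13)−L(11)=2, so the shift is 2.

2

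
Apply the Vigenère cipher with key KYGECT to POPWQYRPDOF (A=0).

ZMVASRBNJSH

Repeat the key across the message: KYGECTKYGEC
P(15)+K(10): 25 → Z
O(14)+Y(24): 38≡12 → M
P(15)+G(6): 21 → V
W(22)+E(4): 26≡0 → A
Q(16)+C(2): 18 → S
Y(24)+T(19): 43≡17 → R
R(17)+K(10): 27≡1 → B
P(15)+Y(24): 39≡13 → N
D(3)+G(6): 9 → J
O(14)+E(4): 18 → S
F(5)+C(2): 7 → H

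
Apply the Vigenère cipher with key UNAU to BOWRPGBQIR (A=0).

Repeat the key across the message: UNAUUNAUUN
B(1)+U(20): 21 → V
O(14)+N(13): 27≡1 → B
W(22)+A(0): 22 → W
R(17)+U(20): 37≡11 → L
P(15)+U(20): 35≡9 → J
G(6)+N(13): 19 → T
B(1)+A(0): 1 → B
Q(16)+U(20): 36≡10 → K
I(8)+U(20): 28≡2 → C
R(17)+N(13): 30≡4 → E

VBWLJTBKCE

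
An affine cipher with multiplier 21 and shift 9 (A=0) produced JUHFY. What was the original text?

ADQGX

The inverse of 21 mod 26 is 5, since 21·5=105≡1. Apply D(y)=5·(y−9) mod 26:
J(9): 5·(9−9)=0 → A
U(20): 5·(20−9)=55≡3 → D
H(7): 5·(7−9)=-10≡16 → Q
F(5): 5·(5−9)=-20≡6 → G
Y(24): 5·(24−9)=75≡23 → X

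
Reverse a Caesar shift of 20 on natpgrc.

n(13): 13−20=-7≡19 → t
a(0): 0−20=-20≡6 → g
t(19): 19−20=-1≡25 → z
p(15): 15−20=-5≡21 → v
g(6): 6−20=-14≡12 → m
r(17): 17−20=-3≡23 → x
c(2): 2−20=-18≡8 → i

tgzvmxi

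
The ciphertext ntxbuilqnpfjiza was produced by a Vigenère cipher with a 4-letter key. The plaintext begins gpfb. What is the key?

Subtract each crib letter from the matching ciphertext letter (mod 26):
n(13)−g(6)=7 → h
t(19)−p(15)=4 → e
x(23)−f(5)=18 → s
b(1)−b(1)=0 → a

hesa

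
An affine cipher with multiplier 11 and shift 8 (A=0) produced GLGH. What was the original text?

OFOH

The inverse of 11 mod 26 is 19, since 11·19=209≡1. Apply D(y)=19·(y−8) mod 26:
G(6): 19·(6−8)=-38≡14 → O
L(11): 19·(11−8)=57≡5 → F
G(6): 19·(6−8)=-38≡14 → O
H(7): 19·(7−8)=-19≡7 → H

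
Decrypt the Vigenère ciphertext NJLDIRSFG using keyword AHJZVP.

NCCENCSYX

Repeat the key across the ciphertext: AHJZVPAHJ
N(13)−A(0): 13 → N
J(9)−H(7): 2 → C
L(11)−J(9): 2 → C
D(3)−Z(25): -22≡4 → E
I(8)−V(21): -13≡13 → N
R(17)−P(15): 2 → C
S(18)−A(0): 18 → S
F(5)−H(7): -2≡24 → Y
G(6)−J(9): -3≡23 → X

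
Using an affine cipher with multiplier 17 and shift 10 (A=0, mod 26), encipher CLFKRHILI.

SPRYNZQPQ

C(2): 17·2+10=44≡18 → S
L(11): 17·11+10=197≡15 → P
F(5): 17·5+10=95≡17 → R
K(10): 17·10+10=180≡24 → Y
R(17): 17·17+10=299≡13 → N
H(7): 17·7+10=129≡25 → Z
I(8): 17·8+10=146≡16 → Q
L(11): 17·11+10=197≡15 → P
I(8): 17·8+10=146≡16 → Q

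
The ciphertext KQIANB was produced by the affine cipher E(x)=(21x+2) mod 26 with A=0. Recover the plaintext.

OSEQDV

The inverse of 21 mod 26 is 5, since 21·5=105≡1. Apply D(y)=5·(y−2) mod 26:
K(10): 5·(10−2)=40≡14 → O
Q(16): 5·(16−2)=70≡18 → S
I(8): 5·(8−2)=30≡4 → E
A(0): 5·(0−2)=-10≡16 → Q
N(13): 5·(13−2)=55≡3 → D
B(1): 5·(1−2)=-5≡21 → V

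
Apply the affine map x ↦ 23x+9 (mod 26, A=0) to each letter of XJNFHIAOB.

X(23): 23·23+9=538≡18 → S
J(9): 23·9+9=216≡8 → I
N(13): 23·13+9=308≡22 → W
F(5): 23·5+9=124≡20 → U
H(7): 23·7+9=170≡14 → O
I(8): 23·8+9=193≡11 → L
A(0): 23·0+9=9 → J
O(14): 23·14+9=331≡19 → T
B(1): 23·1+9=32≡6 → G

SIWUOLJTG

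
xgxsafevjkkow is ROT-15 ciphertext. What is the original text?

x(23): 23−15=8 → i
g(6): 6−15=-9≡17 → r
x(23): 23−15=8 → i
s(18): 18−15=3 → d
a(0): 0−15=-15≡11 → l
f(5): 5−15=-10≡16 → q
e(4): 4−15=-11≡15 → p
v(21): 21−15=6 → g
j(9): 9−15=-6≡20 → u
k(10): 10−15=-5≡21 → v
k(10): 10−15=-5≡21 → v
o(14): 14−15=-1≡25 → z
w(22): 22−15=7 → h

iridlqpguvvzh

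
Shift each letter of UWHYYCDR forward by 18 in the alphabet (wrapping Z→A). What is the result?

MOZQQUVJ

U(20): 20+18=38≡12 → M
W(22): 22+18=40≡14 → O
H(7): 7+18=25 → Z
Y(24): 24+18=42≡16 → Q
Y(24): 24+18=42≡16 → Q
C(2): 2+18=20 → U
D(3): 3+18=21 → V
R(17): 17+18=35≡9 → J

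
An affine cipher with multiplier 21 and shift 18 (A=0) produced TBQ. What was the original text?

The inverse of 21 mod 26 is 5, since 21·5=105≡1. Apply D(y)=5·(y−18) mod 26:
T(19): 5·(19−18)=5 → F
B(1): 5·(1−18)=-85≡19 → T
Q(16): 5·(16−18)=-10≡16 → Q

FTQ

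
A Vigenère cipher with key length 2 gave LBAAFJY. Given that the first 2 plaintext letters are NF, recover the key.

YW

Subtract each crib letter from the matching ciphertext letter (mod 26):
L(11)−N(13)=-2≡24 → Y
B(1)−F(5)=-4≡22 → W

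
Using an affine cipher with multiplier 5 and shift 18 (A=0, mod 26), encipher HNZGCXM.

H(7): 5·7+18=53≡1 → B
N(13): 5·13+18=83≡5 → F
Z(25): 5·25+18=143≡13 → N
G(6): 5·6+18=48≡22 → W
C(2): 5·2+18=28≡2 → C
X(23): 5·23+18=133≡3 → D
M(12): 5·12+18=78≡0 → A

BFNWCDA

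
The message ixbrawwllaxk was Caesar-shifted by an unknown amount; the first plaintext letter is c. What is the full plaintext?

From the crib: i(8)−c(2)=6, so the shift is 6.
Subtract 6 from each ciphertext letter:
i(8): 8−6=2 → c
x(23): 23−6=17 → r
b(1): 1−6=-5≡21 → v
r(17): 17−6=11 → l
a(0): 0−6=-6≡20 → u
w(22): 22−6=16 → q
w(22): 22−6=16 → q
l(11): 11−6=5 → f
l(11): 11−6=5 → f
a(0): 0−6=-6≡20 → u
x(23): 23−6=17 → r
k(10): 10−6=4 → e

crvluqqffure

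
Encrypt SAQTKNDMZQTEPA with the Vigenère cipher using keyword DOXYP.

VONRZQRJXFWSMY

Repeat the key across the message: DOXYPDOXYPDOXY
S(18)+D(3): 21 → V
A(0)+O(14): 14 → O
Q(16)+X(23): 39≡13 → N
T(19)+Y(24): 43≡17 → R
K(10)+P(15): 25 → Z
N(13)+D(3): 16 → Q
D(3)+O(14): 17 → R
M(12)+X(23): 35≡9 → J
Z(25)+Y(24): 49≡23 → X
Q(16)+P(15): 31≡5 → F
T(19)+D(3): 22 → W
E(4)+O(14): 18 → S
P(15)+X(23): 38≡12 → M
A(0)+Y(24): 24 → Y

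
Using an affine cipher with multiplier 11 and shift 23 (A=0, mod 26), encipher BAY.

IXB

B(1): 11·1+23=34≡8 → I
A(0): 11·0+23=23 → X
Y(24): 11·24+23=287≡1 → B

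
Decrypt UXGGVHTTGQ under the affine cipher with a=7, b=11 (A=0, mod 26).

The inverse of 7 mod 26 is 15, since 7·15=105≡1. Apply D(y)=15·(y−11) mod 26:
U(20): 15·(20−11)=135≡5 → F
X(23): 15·(23−11)=180≡24 → Y
G(6): 15·(6−11)=-75≡3 → D
G(6): 15·(6−11)=-75≡3 → D
V(21): 15·(21−11)=150≡20 → U
H(7): 15·(7−11)=-60≡18 → S
T(19): 15·(19−11)=120≡16 → Q
T(19): 15·(19−11)=120≡16 → Q
G(6): 15·(6−11)=-75≡3 → D
Q(16): 15·(16−11)=75≡23 → X

FYDDUSQQDX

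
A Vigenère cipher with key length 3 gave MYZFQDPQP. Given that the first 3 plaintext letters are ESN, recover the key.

IGM

Subtract each crib letter from the matching ciphertext letter (mod 26):
M(12)−E(4)=8 → I
Y(24)−S(18)=6 → G
Z(25)−N(13)=12 → M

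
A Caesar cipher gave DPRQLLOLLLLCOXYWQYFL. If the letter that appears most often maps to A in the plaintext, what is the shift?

11

The most frequent ciphertext letter is L (appears 7 times).
L is position 11; A is position 0.
Shift = 11.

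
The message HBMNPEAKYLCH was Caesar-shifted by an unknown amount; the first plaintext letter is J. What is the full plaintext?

JDOPRGCMANEJ

From the crib: H(7)−J(9)=-2≡24, so the shift is 24.
Subtract 24 from each ciphertext letter:
H(7): 7−24=-17≡9 → J
B(1): 1−24=-23≡3 → D
M(12): 12−24=-12≡14 → O
N(13): 13−24=-11≡15 → P
P(15): 15−24=-9≡17 → R
E(4): 4−24=-20≡6 → G
A(0): 0−24=-24≡2 → C
K(10): 10−24=-14≡12 → M
Y(24): 24−24=0 → A
L(11): 11−24=-13≡13 → N
C(2): 2−24=-22≡4 → E
H(7): 7−24=-17≡9 → J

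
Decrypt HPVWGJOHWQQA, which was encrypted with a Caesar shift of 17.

QYEFPSXQFZZJ

H(7): 7−17=-10≡16 → Q
P(15): 15−17=-2≡24 → Y
V(21): 21−17=4 → E
W(22): 22−17=5 → F
G(6): 6−17=-11≡15 → P
J(9): 9−17=-8≡18 → S
O(14): 14−17=-3≡23 → X
H(7): 7−17=-10≡16 → Q
W(22): 22−17=5 → F
Q(16): 16−17=-1≡25 → Z
Q(16): 16−17=-1≡25 → Z
A(0): 0−17=-17≡9 → J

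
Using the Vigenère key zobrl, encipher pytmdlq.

Repeat the key across the message: zobrlzo
p(15)+z(25): 40≡14 → o
y(24)+o(14): 38≡12 → m
t(19)+b(1): 20 → u
m(12)+r(17): 29≡3 → d
d(3)+l(11): 14 → o
l(11)+z(25): 36≡10 → k
q(16)+o(14): 30≡4 → e

omudoke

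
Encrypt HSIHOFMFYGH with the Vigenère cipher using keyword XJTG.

Repeat the key across the message: XJTGXJTGXJT
H(7)+X(23): 30≡4 → E
S(18)+J(9): 27≡1 → B
I(8)+T(19): 27≡1 → B
H(7)+G(6): 13 → N
O(14)+X(23): 37≡11 → L
F(5)+J(9): 14 → O
M(12)+T(19): 31≡5 → F
F(5)+G(6): 11 → L
Y(24)+X(23): 47≡21 → V
G(6)+J(9): 15 → P
H(7)+T(19): 26≡0 → A

EBBNLOFLVPA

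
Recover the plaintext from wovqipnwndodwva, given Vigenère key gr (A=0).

qxpzcyhfhmimqeu

Repeat the key across the ciphertext: grgrgrgrgrgrgrg
w(22)−g(6): 16 → q
o(14)−r(17): -3≡23 → x
v(21)−g(6): 15 → p
q(16)−r(17): -1≡25 → z
i(8)−g(6): 2 → c
p(15)−r(17): -2≡24 → y
n(13)−g(6): 7 → h
w(22)−r(17): 5 → f
n(13)−g(6): 7 → h
d(3)−r(17): -14≡12 → m
o(14)−g(6): 8 → i
d(3)−r(17): -14≡12 → m
w(22)−g(6): 16 → q
v(21)−r(17): 4 → e
a(0)−g(6): -6≡20 → u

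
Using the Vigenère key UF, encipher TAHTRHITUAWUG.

Repeat the key across the message: UFUFUFUFUFUFU
T(19)+U(20): 39≡13 → N
A(0)+F(5): 5 → F
H(7)+U(20): 27≡1 → B
T(19)+F(5): 24 → Y
R(17)+U(20): 37≡11 → L
H(7)+F(5): 12 → M
I(8)+U(20): 28≡2 → C
T(19)+F(5): 24 → Y
U(20)+U(20): 40≡14 → O
A(0)+F(5): 5 → F
W(22)+U(20): 42≡16 → Q
U(20)+F(5): 25 → Z
G(6)+U(20): 26≡0 → A

NFBYLMCYOFQZA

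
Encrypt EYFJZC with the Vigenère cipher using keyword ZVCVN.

DTHEMB

Repeat the key across the message: ZVCVNZ
E(4)+Z(25): 29≡3 → D
Y(24)+V(21): 45≡19 → T
F(5)+C(2): 7 → H
J(9)+V(21): 30≡4 → E
Z(25)+N(13): 38≡12 → M
C(2)+Z(25): 27≡1 → B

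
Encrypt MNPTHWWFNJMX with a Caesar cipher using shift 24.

M(12): 12+24=36≡10 → K
N(13): 13+24=37≡11 → L
P(15): 15+24=39≡13 → N
T(19): 19+24=43≡17 → R
H(7): 7+24=31≡5 → F
W(22): 22+24=46≡20 → U
W(22): 22+24=46≡20 → U
F(5): 5+24=29≡3 → D
N(13): 13+24=37≡11 → L
J(9): 9+24=33≡7 → H
M(12): 12+24=36≡10 → K
X(23): 23+24=47≡21 → V

KLNRFUUDLHKV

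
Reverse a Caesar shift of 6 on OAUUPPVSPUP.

IUOOJJPMJOJ

O(14): 14−6=8 → I
A(0): 0−6=-6≡20 → U
U(20): 20−6=14 → O
U(20): 20−6=14 → O
P(15): 15−6=9 → J
P(15): 15−6=9 → J
V(21): 21−6=15 → P
S(18): 18−6=12 → M
P(15): 15−6=9 → J
U(20): 20−6=14 → O
P(15): 15−6=9 → J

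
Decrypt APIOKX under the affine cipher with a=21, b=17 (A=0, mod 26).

The inverse of 21 mod 26 is 5, since 21·5=105≡1. Apply D(y)=5·(y−17) mod 26:
A(0): 5·(0−17)=-85≡19 → T
P(15): 5·(15−17)=-10≡16 → Q
I(8): 5·(8−17)=-45≡7 → H
O(14): 5·(14−17)=-15≡11 → L
K(10): 5·(10−17)=-35≡17 → R
X(23): 5·(23−17)=30≡4 → E

TQHLRE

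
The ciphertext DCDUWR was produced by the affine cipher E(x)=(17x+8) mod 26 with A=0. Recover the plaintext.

The inverse of 17 mod 26 is 23, since 17·23=391≡1. Apply D(y)=23·(y−8) mod 26:
D(3): 23·(3−8)=-115≡15 → P
C(2): 23·(2−8)=-138≡18 → S
D(3): 23·(3−8)=-115≡15 → P
U(20): 23·(20−8)=276≡16 → Q
W(22): 23·(22−8)=322≡10 → K
R(17): 23·(17−8)=207≡25 → Z

PSPQKZ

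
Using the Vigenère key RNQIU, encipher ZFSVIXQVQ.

QSIDCODLY

Repeat the key across the message: RNQIURNQI
Z(25)+R(17): 42≡16 → Q
F(5)+N(13): 18 → S
S(18)+Q(16): 34≡8 → I
V(21)+I(8): 29≡3 → D
I(8)+U(20): 28≡2 → C
X(23)+R(17): 40≡14 → O
Q(16)+N(13): 29≡3 → D
V(21)+Q(16): 37≡11 → L
Q(16)+I(8): 24 → Y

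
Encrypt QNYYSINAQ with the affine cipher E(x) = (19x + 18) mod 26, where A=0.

Q(16): 19·16+18=322≡10 → K
N(13): 19·13+18=265≡5 → F
Y(24): 19·24+18=474≡6 → G
Y(24): 19·24+18=474≡6 → G
S(18): 19·18+18=360≡22 → W
I(8): 19·8+18=170≡14 → O
N(13): 19·13+18=265≡5 → F
A(0): 19·0+18=18 → S
Q(16): 19·16+18=322≡10 → K

KFGGWOFSK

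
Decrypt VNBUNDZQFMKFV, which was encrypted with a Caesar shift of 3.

SKYRKAWNCJHCS

V(21): 21−3=18 → S
N(13): 13−3=10 → K
B(1): 1−3=-2≡24 → Y
U(20): 20−3=17 → R
N(13): 13−3=10 → K
D(3): 3−3=0 → A
Z(25): 25−3=22 → W
Q(16): 16−3=13 → N
F(5): 5−3=2 → C
M(12): 12−3=9 → J
K(10): 10−3=7 → H
F(5): 5−3=2 → C
V(21): 21−3=18 → S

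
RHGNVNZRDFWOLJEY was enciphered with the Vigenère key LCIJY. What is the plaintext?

GFYEXCXJUHLMDAGN

Repeat the key across the ciphertext: LCIJYLCIJYLCIJYL
R(17)−L(11): 6 → G
H(7)−C(2): 5 → F
G(6)−I(8): -2≡24 → Y
N(13)−J(9): 4 → E
V(21)−Y(24): -3≡23 → X
N(13)−L(11): 2 → C
Z(25)−C(2): 23 → X
R(17)−I(8): 9 → J
D(3)−J(9): -6≡20 → U
F(5)−Y(24): -19≡7 → H
W(22)−L(11): 11 → L
O(14)−C(2): 12 → M
L(11)−I(8): 3 → D
J(9)−J(9): 0 → A
E(4)−Y(24): -20≡6 → G
Y(24)−L(11): 13 → N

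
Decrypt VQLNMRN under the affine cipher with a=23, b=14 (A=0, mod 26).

The inverse of 23 mod 26 is 17, since 23·17=391≡1. Apply D(y)=17·(y−14) mod 26:
V(21): 17·(21−14)=119≡15 → P
Q(16): 17·(16−14)=34≡8 → I
L(11): 17·(11−14)=-51≡1 → B
N(13): 17·(13−14)=-17≡9 → J
M(12): 17·(12−14)=-34≡18 → S
R(17): 17·(17−14)=51≡25 → Z
N(13): 17·(13−14)=-17≡9 → J

PIBJSZJ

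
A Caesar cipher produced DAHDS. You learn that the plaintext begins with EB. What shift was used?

25

From the crib: D(3)−E(4)=-1≡25, so the shift is 25.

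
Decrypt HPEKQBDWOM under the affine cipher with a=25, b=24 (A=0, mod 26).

The inverse of 25 mod 26 is 25, since 25·25=625≡1. Apply D(y)=25·(y−24) mod 26:
H(7): 25·(7−24)=-425≡17 → R
P(15): 25·(15−24)=-225≡9 → J
E(4): 25·(4−24)=-500≡20 → U
K(10): 25·(10−24)=-350≡14 → O
Q(16): 25·(16−24)=-200≡8 → I
B(1): 25·(1−24)=-575≡23 → X
D(3): 25·(3−24)=-525≡21 → V
W(22): 25·(22−24)=-50≡2 → C
O(14): 25·(14−24)=-250≡10 → K
M(12): 25·(12−24)=-300≡12 → M

RJUOIXVCKM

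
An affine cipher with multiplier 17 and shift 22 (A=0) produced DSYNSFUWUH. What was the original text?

The inverse of 17 mod 26 is 23, since 17·23=391≡1. Apply D(y)=23·(y−22) mod 26:
D(3): 23·(3−22)=-437≡5 → F
S(18): 23·(18−22)=-92≡12 → M
Y(24): 23·(24−22)=46≡20 → U
N(13): 23·(13−22)=-207≡1 → B
S(18): 23·(18−22)=-92≡12 → M
F(5): 23·(5−22)=-391≡25 → Z
U(20): 23·(20−22)=-46≡6 → G
W(22): 23·(22−22)=0 → A
U(20): 23·(20−22)=-46≡6 → G
H(7): 23·(7−22)=-345≡19 → T

FMUBMZGAGT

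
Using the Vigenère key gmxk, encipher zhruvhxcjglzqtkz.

ftoebtumpsijwfhj

Repeat the key across the message: gmxkgmxkgmxkgmxk
z(25)+g(6): 31≡5 → f
h(7)+m(12): 19 → t
r(17)+x(23): 40≡14 → o
u(20)+k(10): 30≡4 → e
v(21)+g(6): 27≡1 → b
h(7)+m(12): 19 → t
x(23)+x(23): 46≡20 → u
c(2)+k(10): 12 → m
j(9)+g(6): 15 → p
g(6)+m(12): 18 → s
l(11)+x(23): 34≡8 → i
z(25)+k(10): 35≡9 → j
q(16)+g(6): 22 → w
t(19)+m(12): 31≡5 → f
k(10)+x(23): 33≡7 → h
z(25)+k(10): 35≡9 → j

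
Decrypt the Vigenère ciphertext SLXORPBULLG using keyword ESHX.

OTQRNXUXHTZ

Repeat the key across the ciphertext: ESHXESHXESH
S(18)−E(4): 14 → O
L(11)−S(18): -7≡19 → T
X(23)−H(7): 16 → Q
O(14)−X(23): -9≡17 → R
R(17)−E(4): 13 → N
P(15)−S(18): -3≡23 → X
B(1)−H(7): -6≡20 → U
U(20)−X(23): -3≡23 → X
L(11)−E(4): 7 → H
L(11)−S(18): -7≡19 → T
G(6)−H(7): -1≡25 → Z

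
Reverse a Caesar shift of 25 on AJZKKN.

BKALLO

A(0): 0−25=-25≡1 → B
J(9): 9−25=-16≡10 → K
Z(25): 25−25=0 → A
K(10): 10−25=-15≡11 → L
K(10): 10−25=-15≡11 → L
N(13): 13−25=-12≡14 → O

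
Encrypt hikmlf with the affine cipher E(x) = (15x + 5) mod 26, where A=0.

h(7): 15·7+5=110≡6 → g
i(8): 15·8+5=125≡21 → v
k(10): 15·10+5=155≡25 → z
m(12): 15·12+5=185≡3 → d
l(11): 15·11+5=170≡14 → o
f(5): 15·5+5=80≡2 → c

gvzdoc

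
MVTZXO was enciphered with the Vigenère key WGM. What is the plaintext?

QPHDRC

Repeat the key across the ciphertext: WGMWGM
M(12)−W(22): -10≡16 → Q
V(21)−G(6): 15 → P
T(19)−M(12): 7 → H
Z(25)−W(22): 3 → D
X(23)−G(6): 17 → R
O(14)−M(12): 2 → C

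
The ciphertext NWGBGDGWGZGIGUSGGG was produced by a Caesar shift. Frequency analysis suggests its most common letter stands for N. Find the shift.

The most frequent ciphertext letter is G (appears 9 times).
G is position 6; N is position 13.
Shift = -7≡19.

19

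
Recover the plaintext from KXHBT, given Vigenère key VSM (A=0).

Repeat the key across the ciphertext: VSMVS
K(10)−V(21): -11≡15 → P
X(23)−S(18): 5 → F
H(7)−M(12): -5≡21 → V
B(1)−V(21): -20≡6 → G
T(19)−S(18): 1 → B

PFVGB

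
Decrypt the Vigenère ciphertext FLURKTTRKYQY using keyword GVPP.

ZQFCEYECEDBJ

Repeat the key across the ciphertext: GVPPGVPPGVPP
F(5)−G(6): -1≡25 → Z
L(11)−V(21): -10≡16 → Q
U(20)−P(15): 5 → F
R(17)−P(15): 2 → C
K(10)−G(6): 4 → E
T(19)−V(21): -2≡24 → Y
T(19)−P(15): 4 → E
R(17)−P(15): 2 → C
K(10)−G(6): 4 → E
Y(24)−V(21): 3 → D
Q(16)−P(15): 1 → B
Y(24)−P(15): 9 → J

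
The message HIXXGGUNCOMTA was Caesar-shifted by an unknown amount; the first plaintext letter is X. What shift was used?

10

From the crib: H(7)−X(23)=-16≡10, so the shift is 10.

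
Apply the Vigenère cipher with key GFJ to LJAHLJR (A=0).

Repeat the key across the message: GFJGFJG
L(11)+G(6): 17 → R
J(9)+F(5): 14 → O
A(0)+J(9): 9 → J
H(7)+G(6): 13 → N
L(11)+F(5): 16 → Q
J(9)+J(9): 18 → S
R(17)+G(6): 23 → X

ROJNQSX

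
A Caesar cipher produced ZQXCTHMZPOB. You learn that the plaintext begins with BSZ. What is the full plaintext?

BSZEVJOBRQD

From the crib: Z(25)−B(1)=24, so the shift is 24.
Subtract 24 from each ciphertext letter:
Z(25): 25−24=1 → B
Q(16): 16−24=-8≡18 → S
X(23): 23−24=-1≡25 → Z
C(2): 2−24=-22≡4 → E
T(19): 19−24=-5≡21 → V
H(7): 7−24=-17≡9 → J
M(12): 12−24=-12≡14 → O
Z(25): 25−24=1 → B
P(15): 15−24=-9≡17 → R
O(14): 14−24=-10≡16 → Q
B(1): 1−24=-23≡3 → D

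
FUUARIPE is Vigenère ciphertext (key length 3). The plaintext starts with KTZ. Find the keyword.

Subtract each crib letter from the matching ciphertext letter (mod 26):
F(5)−K(10)=-5≡21 → V
U(20)−T(19)=1 → B
U(20)−Z(25)=-5≡21 → V

VBV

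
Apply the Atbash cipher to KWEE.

PDVV

K(10) → P(15)
W(22) → D(3)
E(4) → V(21)
E(4) → V(21)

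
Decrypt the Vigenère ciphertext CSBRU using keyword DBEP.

Repeat the key across the ciphertext: DBEPD
C(2)−D(3): -1≡25 → Z
S(18)−B(1): 17 → R
B(1)−E(4): -3≡23 → X
R(17)−P(15): 2 → C
U(20)−D(3): 17 → R

ZRXCR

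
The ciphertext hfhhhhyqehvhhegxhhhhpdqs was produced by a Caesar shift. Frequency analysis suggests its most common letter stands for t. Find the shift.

The most frequent ciphertext letter is h (appears 12 times).
h is position 7; t is position 19.
Shift = -12≡14.

14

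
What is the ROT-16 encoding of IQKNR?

I(8): 8+16=24 → Y
Q(16): 16+16=32≡6 → G
K(10): 10+16=26≡0 → A
N(13): 13+16=29≡3 → D
R(17): 17+16=33≡7 → H

YGADH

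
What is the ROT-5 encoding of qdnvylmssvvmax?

q(16): 16+5=21 → v
d(3): 3+5=8 → i
n(13): 13+5=18 → s
v(21): 21+5=26≡0 → a
y(24): 24+5=29≡3 → d
l(11): 11+5=16 → q
m(12): 12+5=17 → r
s(18): 18+5=23 → x
s(18): 18+5=23 → x
v(21): 21+5=26≡0 → a
v(21): 21+5=26≡0 → a
m(12): 12+5=17 → r
a(0): 0+5=5 → f
x(23): 23+5=28≡2 → c

visadqrxxaarfc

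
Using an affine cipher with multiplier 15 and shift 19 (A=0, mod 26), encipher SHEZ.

S(18): 15·18+19=289≡3 → D
H(7): 15·7+19=124≡20 → U
E(4): 15·4+19=79≡1 → B
Z(25): 15·25+19=394≡4 → E

DUBE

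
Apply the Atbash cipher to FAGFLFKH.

F(5) → U(20)
A(0) → Z(25)
G(6) → T(19)
F(5) → U(20)
L(11) → O(14)
F(5) → U(20)
K(10) → P(15)
H(7) → S(18)

UZTUOUPS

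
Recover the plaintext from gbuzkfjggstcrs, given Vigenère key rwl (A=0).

pfjiouskvbxraw

Repeat the key across the ciphertext: rwlrwlrwlrwlrw
g(6)−r(17): -11≡15 → p
b(1)−w(22): -21≡5 → f
u(20)−l(11): 9 → j
z(25)−r(17): 8 → i
k(10)−w(22): -12≡14 → o
f(5)−l(11): -6≡20 → u
j(9)−r(17): -8≡18 → s
g(6)−w(22): -16≡10 → k
g(6)−l(11): -5≡21 → v
s(18)−r(17): 1 → b
t(19)−w(22): -3≡23 → x
c(2)−l(11): -9≡17 → r
r(17)−r(17): 0 → a
s(18)−w(22): -4≡22 → w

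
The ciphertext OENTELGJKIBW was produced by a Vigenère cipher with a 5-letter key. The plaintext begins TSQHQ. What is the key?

Subtract each crib letter from the matching ciphertext letter (mod 26):
O(14)−T(19)=-5≡21 → V
E(4)−S(18)=-14≡12 → M
N(13)−Q(16)=-3≡23 → X
T(19)−H(7)=12 → M
E(4)−Q(16)=-12≡14 → O

VMXMO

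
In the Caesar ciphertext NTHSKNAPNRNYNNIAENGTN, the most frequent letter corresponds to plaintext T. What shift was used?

The most frequent ciphertext letter is N (appears 8 times).
N is position 13; T is position 19.
Shift = -6≡20.

20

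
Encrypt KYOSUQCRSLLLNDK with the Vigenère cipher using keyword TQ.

Repeat the key across the message: TQTQTQTQTQTQTQT
K(10)+T(19): 29≡3 → D
Y(24)+Q(16): 40≡14 → O
O(14)+T(19): 33≡7 → H
S(18)+Q(16): 34≡8 → I
U(20)+T(19): 39≡13 → N
Q(16)+Q(16): 32≡6 → G
C(2)+T(19): 21 → V
R(17)+Q(16): 33≡7 → H
S(18)+T(19): 37≡11 → L
L(11)+Q(16): 27≡1 → B
L(11)+T(19): 30≡4 → E
L(11)+Q(16): 27≡1 → B
N(13)+T(19): 32≡6 → G
D(3)+Q(16): 19 → T
K(10)+T(19): 29≡3 → D

DOHINGVHLBEBGTD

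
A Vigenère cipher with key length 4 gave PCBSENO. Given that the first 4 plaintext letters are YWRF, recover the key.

Subtract each crib letter from the matching ciphertext letter (mod 26):
P(15)−Y(24)=-9≡17 → R
C(2)−W(22)=-20≡6 → G
B(1)−R(17)=-16≡10 → K
S(18)−F(5)=13 → N

RGKN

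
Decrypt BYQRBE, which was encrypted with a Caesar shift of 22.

B(1): 1−22=-21≡5 → F
Y(24): 24−22=2 → C
Q(16): 16−22=-6≡20 → U
R(17): 17−22=-5≡21 → V
B(1): 1−22=-21≡5 → F
E(4): 4−22=-18≡8 → I

FCUVFI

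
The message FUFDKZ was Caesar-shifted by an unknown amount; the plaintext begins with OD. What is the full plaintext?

From the crib: F(5)−O(14)=-9≡17, so the shift is 17.
Subtract 17 from each ciphertext letter:
F(5): 5−17=-12≡14 → O
U(20): 20−17=3 → D
F(5): 5−17=-12≡14 → O
D(3): 3−17=-14≡12 → M
K(10): 10−17=-7≡19 → T
Z(25): 25−17=8 → I

ODOMTI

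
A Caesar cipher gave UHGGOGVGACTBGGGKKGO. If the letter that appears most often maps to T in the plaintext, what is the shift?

13

The most frequent ciphertext letter is G (appears 8 times).
G is position 6; T is position 19.
Shift = -13≡13.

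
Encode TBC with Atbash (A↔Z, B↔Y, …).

T(19) → G(6)
B(1) → Y(24)
C(2) → X(23)

GYX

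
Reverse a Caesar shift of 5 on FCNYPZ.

F(5): 5−5=0 → A
C(2): 2−5=-3≡23 → X
N(13): 13−5=8 → I
Y(24): 24−5=19 → T
P(15): 15−5=10 → K
Z(25): 25−5=20 → U

AXITKU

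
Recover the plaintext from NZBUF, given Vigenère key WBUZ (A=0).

RYHVJ

Repeat the key across the ciphertext: WBUZW
N(13)−W(22): -9≡17 → R
Z(25)−B(1): 24 → Y
B(1)−U(20): -19≡7 → H
U(20)−Z(25): -5≡21 → V
F(5)−W(22): -17≡9 → J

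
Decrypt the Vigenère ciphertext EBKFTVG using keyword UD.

KYQCZSM

Repeat the key across the ciphertext: UDUDUDU
E(4)−U(20): -16≡10 → K
B(1)−D(3): -2≡24 → Y
K(10)−U(20): -10≡16 → Q
F(5)−D(3): 2 → C
T(19)−U(20): -1≡25 → Z
V(21)−D(3): 18 → S
G(6)−U(20): -14≡12 → M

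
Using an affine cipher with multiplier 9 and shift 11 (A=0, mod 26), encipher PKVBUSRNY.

QXSUJRIYT

P(15): 9·15+11=146≡16 → Q
K(10): 9·10+11=101≡23 → X
V(21): 9·21+11=200≡18 → S
B(1): 9·1+11=20 → U
U(20): 9·20+11=191≡9 → J
S(18): 9·18+11=173≡17 → R
R(17): 9·17+11=164≡8 → I
N(13): 9·13+11=128≡24 → Y
Y(24): 9·24+11=227≡19 → T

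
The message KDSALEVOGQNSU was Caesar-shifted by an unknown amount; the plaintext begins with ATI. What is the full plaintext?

From the crib: K(10)−A(0)=10, so the shift is 10.
Subtract 10 from each ciphertext letter:
K(10): 10−10=0 → A
D(3): 3−10=-7≡19 → T
S(18): 18−10=8 → I
A(0): 0−10=-10≡16 → Q
L(11): 11−10=1 → B
E(4): 4−10=-6≡20 → U
V(21): 21−10=11 → L
O(14): 14−10=4 → E
G(6): 6−10=-4≡22 → W
Q(16): 16−10=6 → G
N(13): 13−10=3 → D
S(18): 18−10=8 → I
U(20): 20−10=10 → K

ATIQBULEWGDIK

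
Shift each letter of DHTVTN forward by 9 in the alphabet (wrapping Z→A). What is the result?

MQCECW

D(3): 3+9=12 → M
H(7): 7+9=16 → Q
T(19): 19+9=28≡2 → C
V(21): 21+9=30≡4 → E
T(19): 19+9=28≡2 → C
N(13): 13+9=22 → W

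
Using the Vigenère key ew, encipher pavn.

Repeat the key across the message: ewew
p(15)+e(4): 19 → t
a(0)+w(22): 22 → w
v(21)+e(4): 25 → z
n(13)+w(22): 35≡9 → j

twzj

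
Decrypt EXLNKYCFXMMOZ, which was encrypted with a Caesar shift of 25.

FYMOLZDGYNNPA

E(4): 4−25=-21≡5 → F
X(23): 23−25=-2≡24 → Y
L(11): 11−25=-14≡12 → M
N(13): 13−25=-12≡14 → O
K(10): 10−25=-15≡11 → L
Y(24): 24−25=-1≡25 → Z
C(2): 2−25=-23≡3 → D
F(5): 5−25=-20≡6 → G
X(23): 23−25=-2≡24 → Y
M(12): 12−25=-13≡13 → N
M(12): 12−25=-13≡13 → N
O(14): 14−25=-11≡15 → P
Z(25): 25−25=0 → A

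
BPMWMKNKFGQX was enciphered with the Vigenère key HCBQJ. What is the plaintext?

Repeat the key across the ciphertext: HCBQJHCBQJHC
B(1)−H(7): -6≡20 → U
P(15)−C(2): 13 → N
M(12)−B(1): 11 → L
W(22)−Q(16): 6 → G
M(12)−J(9): 3 → D
K(10)−H(7): 3 → D
N(13)−C(2): 11 → L
K(10)−B(1): 9 → J
F(5)−Q(16): -11≡15 → P
G(6)−J(9): -3≡23 → X
Q(16)−H(7): 9 → J
X(23)−C(2): 21 → V

UNLGDDLJPXJV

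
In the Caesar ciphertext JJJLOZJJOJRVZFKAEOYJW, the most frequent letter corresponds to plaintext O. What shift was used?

The most frequent ciphertext letter is J (appears 7 times).
J is position 9; O is position 14.
Shift = -5≡21.

21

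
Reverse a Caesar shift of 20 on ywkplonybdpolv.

ecqvrutehjvurb

y(24): 24−20=4 → e
w(22): 22−20=2 → c
k(10): 10−20=-10≡16 → q
p(15): 15−20=-5≡21 → v
l(11): 11−20=-9≡17 → r
o(14): 14−20=-6≡20 → u
n(13): 13−20=-7≡19 → t
y(24): 24−20=4 → e
b(1): 1−20=-19≡7 → h
d(3): 3−20=-17≡9 → j
p(15): 15−20=-5≡21 → v
o(14): 14−20=-6≡20 → u
l(11): 11−20=-9≡17 → r
v(21): 21−20=1 → b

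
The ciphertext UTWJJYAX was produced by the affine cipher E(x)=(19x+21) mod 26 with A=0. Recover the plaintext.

PELYYHDW

The inverse of 19 mod 26 is 11, since 19·11=209≡1. Apply D(y)=11·(y−21) mod 26:
U(20): 11·(20−21)=-11≡15 → P
T(19): 11·(19−21)=-22≡4 → E
W(22): 11·(22−21)=11 → L
J(9): 11·(9−21)=-132≡24 → Y
J(9): 11·(9−21)=-132≡24 → Y
Y(24): 11·(24−21)=33≡7 → H
A(0): 11·(0−21)=-231≡3 → D
X(23): 11·(23−21)=22 → W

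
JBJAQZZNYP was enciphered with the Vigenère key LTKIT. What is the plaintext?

Repeat the key across the ciphertext: LTKITLTKIT
J(9)−L(11): -2≡24 → Y
B(1)−T(19): -18≡8 → I
J(9)−K(10): -1≡25 → Z
A(0)−I(8): -8≡18 → S
Q(16)−T(19): -3≡23 → X
Z(25)−L(11): 14 → O
Z(25)−T(19): 6 → G
N(13)−K(10): 3 → D
Y(24)−I(8): 16 → Q
P(15)−T(19): -4≡22 → W

YIZSXOGDQW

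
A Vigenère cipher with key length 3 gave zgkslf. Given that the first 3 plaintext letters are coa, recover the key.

xsk

Subtract each crib letter from the matching ciphertext letter (mod 26):
z(25)−c(2)=23 → x
g(6)−o(14)=-8≡18 → s
k(10)−a(0)=10 → k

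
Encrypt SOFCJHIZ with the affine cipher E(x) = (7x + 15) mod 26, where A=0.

S(18): 7·18+15=141≡11 → L
O(14): 7·14+15=113≡9 → J
F(5): 7·5+15=50≡24 → Y
C(2): 7·2+15=29≡3 → D
J(9): 7·9+15=78≡0 → A
H(7): 7·7+15=64≡12 → M
I(8): 7·8+15=71≡19 → T
Z(25): 7·25+15=190≡8 → I

LJYDAMTI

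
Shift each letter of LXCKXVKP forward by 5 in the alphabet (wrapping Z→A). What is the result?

QCHPCAPU

L(11): 11+5=16 → Q
X(23): 23+5=28≡2 → C
C(2): 2+5=7 → H
K(10): 10+5=15 → P
X(23): 23+5=28≡2 → C
V(21): 21+5=26≡0 → A
K(10): 10+5=15 → P
P(15): 15+5=20 → U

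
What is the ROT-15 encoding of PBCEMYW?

EQRTBNL

P(15): 15+15=30≡4 → E
B(1): 1+15=16 → Q
C(2): 2+15=17 → R
E(4): 4+15=19 → T
M(12): 12+15=27≡1 → B
Y(24): 24+15=39≡13 → N
W(22): 22+15=37≡11 → L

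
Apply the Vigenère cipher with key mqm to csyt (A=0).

oikf

Repeat the key across the message: mqmm
c(2)+m(12): 14 → o
s(18)+q(16): 34≡8 → i
y(24)+m(12): 36≡10 → k
t(19)+m(12): 31≡5 → f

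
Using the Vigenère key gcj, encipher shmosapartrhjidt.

Repeat the key across the message: gcjgcjgcjgcjgcjg
s(18)+g(6): 24 → y
h(7)+c(2): 9 → j
m(12)+j(9): 21 → v
o(14)+g(6): 20 → u
s(18)+c(2): 20 → u
a(0)+j(9): 9 → j
p(15)+g(6): 21 → v
a(0)+c(2): 2 → c
r(17)+j(9): 26≡0 → a
t(19)+g(6): 25 → z
r(17)+c(2): 19 → t
h(7)+j(9): 16 → q
j(9)+g(6): 15 → p
i(8)+c(2): 10 → k
d(3)+j(9): 12 → m
t(19)+g(6): 25 → z

yjvuujvcaztqpkmz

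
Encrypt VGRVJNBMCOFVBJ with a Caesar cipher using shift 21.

V(21): 21+21=42≡16 → Q
G(6): 6+21=27≡1 → B
R(17): 17+21=38≡12 → M
V(21): 21+21=42≡16 → Q
J(9): 9+21=30≡4 → E
N(13): 13+21=34≡8 → I
B(1): 1+21=22 → W
M(12): 12+21=33≡7 → H
C(2): 2+21=23 → X
O(14): 14+21=35≡9 → J
F(5): 5+21=26≡0 → A
V(21): 21+21=42≡16 → Q
B(1): 1+21=22 → W
J(9): 9+21=30≡4 → E

QBMQEIWHXJAQWE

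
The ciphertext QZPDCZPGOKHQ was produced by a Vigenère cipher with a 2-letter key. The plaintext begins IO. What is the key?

Subtract each crib letter from the matching ciphertext letter (mod 26):
Q(16)−I(8)=8 → I
Z(25)−O(14)=11 → L

IL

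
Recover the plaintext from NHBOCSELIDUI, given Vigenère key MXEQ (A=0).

Repeat the key across the ciphertext: MXEQMXEQMXEQ
N(13)−M(12): 1 → B
H(7)−X(23): -16≡10 → K
B(1)−E(4): -3≡23 → X
O(14)−Q(16): -2≡24 → Y
C(2)−M(12): -10≡16 → Q
S(18)−X(23): -5≡21 → V
E(4)−E(4): 0 → A
L(11)−Q(16): -5≡21 → V
I(8)−M(12): -4≡22 → W
D(3)−X(23): -20≡6 → G
U(20)−E(4): 16 → Q
I(8)−Q(16): -8≡18 → S

BKXYQVAVWGQS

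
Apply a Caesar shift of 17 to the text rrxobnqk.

r(17): 17+17=34≡8 → i
r(17): 17+17=34≡8 → i
x(23): 23+17=40≡14 → o
o(14): 14+17=31≡5 → f
b(1): 1+17=18 → s
n(13): 13+17=30≡4 → e
q(16): 16+17=33≡7 → h
k(10): 10+17=27≡1 → b

iiofsehb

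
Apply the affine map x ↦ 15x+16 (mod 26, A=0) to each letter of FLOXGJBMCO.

F(5): 15·5+16=91≡13 → N
L(11): 15·11+16=181≡25 → Z
O(14): 15·14+16=226≡18 → S
X(23): 15·23+16=361≡23 → X
G(6): 15·6+16=106≡2 → C
J(9): 15·9+16=151≡21 → V
B(1): 15·1+16=31≡5 → F
M(12): 15·12+16=196≡14 → O
C(2): 15·2+16=46≡20 → U
O(14): 15·14+16=226≡18 → S

NZSXCVFOUS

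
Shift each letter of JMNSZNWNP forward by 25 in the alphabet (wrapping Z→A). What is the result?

ILMRYMVMO

J(9): 9+25=34≡8 → I
M(12): 12+25=37≡11 → L
N(13): 13+25=38≡12 → M
S(18): 18+25=43≡17 → R
Z(25): 25+25=50≡24 → Y
N(13): 13+25=38≡12 → M
W(22): 22+25=47≡21 → V
N(13): 13+25=38≡12 → M
P(15): 15+25=40≡14 → O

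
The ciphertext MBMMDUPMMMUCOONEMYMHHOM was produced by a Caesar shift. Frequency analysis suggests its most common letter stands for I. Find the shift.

The most frequent ciphertext letter is M (appears 9 times).
M is position 12; I is position 8.
Shift = 4.

4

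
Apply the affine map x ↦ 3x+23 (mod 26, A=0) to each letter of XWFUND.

X(23): 3·23+23=92≡14 → O
W(22): 3·22+23=89≡11 → L
F(5): 3·5+23=38≡12 → M
U(20): 3·20+23=83≡5 → F
N(13): 3·13+23=62≡10 → K
D(3): 3·3+23=32≡6 → G

OLMFKG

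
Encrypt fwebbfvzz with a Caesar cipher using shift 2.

hygddhxbb

f(5): 5+2=7 → h
w(22): 22+2=24 → y
e(4): 4+2=6 → g
b(1): 1+2=3 → d
b(1): 1+2=3 → d
f(5): 5+2=7 → h
v(21): 21+2=23 → x
z(25): 25+2=27≡1 → b
z(25): 25+2=27≡1 → b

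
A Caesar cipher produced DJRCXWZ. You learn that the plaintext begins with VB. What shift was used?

8

From the crib: D(3)−V(21)=-18≡8, so the shift is 8.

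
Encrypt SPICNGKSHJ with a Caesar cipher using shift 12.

EBUOZSWETV

S(18): 18+12=30≡4 → E
P(15): 15+12=27≡1 → B
I(8): 8+12=20 → U
C(2): 2+12=14 → O
N(13): 13+12=25 → Z
G(6): 6+12=18 → S
K(10): 10+12=22 → W
S(18): 18+12=30≡4 → E
H(7): 7+12=19 → T
J(9): 9+12=21 → V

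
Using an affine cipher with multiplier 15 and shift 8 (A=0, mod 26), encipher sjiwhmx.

s(18): 15·18+8=278≡18 → s
j(9): 15·9+8=143≡13 → n
i(8): 15·8+8=128≡24 → y
w(22): 15·22+8=338≡0 → a
h(7): 15·7+8=113≡9 → j
m(12): 15·12+8=188≡6 → g
x(23): 15·23+8=353≡15 → p

snyajgp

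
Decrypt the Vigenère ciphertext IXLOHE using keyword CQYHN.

GHNHUC

Repeat the key across the ciphertext: CQYHNC
I(8)−C(2): 6 → G
X(23)−Q(16): 7 → H
L(11)−Y(24): -13≡13 → N
O(14)−H(7): 7 → H
H(7)−N(13): -6≡20 → U
E(4)−C(2): 2 → C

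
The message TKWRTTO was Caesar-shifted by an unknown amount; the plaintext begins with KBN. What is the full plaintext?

KBNIKKF

From the crib: T(19)−K(10)=9, so the shift is 9.
Subtract 9 from each ciphertext letter:
T(19): 19−9=10 → K
K(10): 10−9=1 → B
W(22): 22−9=13 → N
R(17): 17−9=8 → I
T(19): 19−9=10 → K
T(19): 19−9=10 → K
O(14): 14−9=5 → F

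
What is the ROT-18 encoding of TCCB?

LUUT

T(19): 19+18=37≡11 → L
C(2): 2+18=20 → U
C(2): 2+18=20 → U
B(1): 1+18=19 → T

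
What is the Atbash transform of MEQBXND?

M(12) → N(13)
E(4) → V(21)
Q(16) → J(9)
B(1) → Y(24)
X(23) → C(2)
N(13) → M(12)
D(3) → W(22)

NVJYCMW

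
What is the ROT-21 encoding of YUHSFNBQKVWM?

Y(24): 24+21=45≡19 → T
U(20): 20+21=41≡15 → P
H(7): 7+21=28≡2 → C
S(18): 18+21=39≡13 → N
F(5): 5+21=26≡0 → A
N(13): 13+21=34≡8 → I
B(1): 1+21=22 → W
Q(16): 16+21=37≡11 → L
K(10): 10+21=31≡5 → F
V(21): 21+21=42≡16 → Q
W(22): 22+21=43≡17 → R
M(12): 12+21=33≡7 → H

TPCNAIWLFQRH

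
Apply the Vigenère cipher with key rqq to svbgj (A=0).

jlrxz

Repeat the key across the message: rqqrq
s(18)+r(17): 35≡9 → j
v(21)+q(16): 37≡11 → l
b(1)+q(16): 17 → r
g(6)+r(17): 23 → x
j(9)+q(16): 25 → z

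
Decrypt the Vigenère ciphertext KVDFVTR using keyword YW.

Repeat the key across the ciphertext: YWYWYWY
K(10)−Y(24): -14≡12 → M
V(21)−W(22): -1≡25 → Z
D(3)−Y(24): -21≡5 → F
F(5)−W(22): -17≡9 → J
V(21)−Y(24): -3≡23 → X
T(19)−W(22): -3≡23 → X
R(17)−Y(24): -7≡19 → T

MZFJXXT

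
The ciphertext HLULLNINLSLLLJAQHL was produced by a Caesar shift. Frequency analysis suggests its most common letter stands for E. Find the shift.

7

The most frequent ciphertext letter is L (appears 8 times).
L is position 11; E is position 4.
Shift = 7.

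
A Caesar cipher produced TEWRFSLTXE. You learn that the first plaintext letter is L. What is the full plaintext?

From the crib: T(19)−L(11)=8, so the shift is 8.
Subtract 8 from each ciphertext letter:
T(19): 19−8=11 → L
E(4): 4−8=-4≡22 → W
W(22): 22−8=14 → O
R(17): 17−8=9 → J
F(5): 5−8=-3≡23 → X
S(18): 18−8=10 → K
L(11): 11−8=3 → D
T(19): 19−8=11 → L
X(23): 23−8=15 → P
E(4): 4−8=-4≡22 → W

LWOJXKDLPW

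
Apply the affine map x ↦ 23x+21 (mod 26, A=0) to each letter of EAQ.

E(4): 23·4+21=113≡9 → J
A(0): 23·0+21=21 → V
Q(16): 23·16+21=389≡25 → Z

JVZ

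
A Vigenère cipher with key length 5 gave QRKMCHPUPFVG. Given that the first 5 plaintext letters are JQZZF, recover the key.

Subtract each crib letter from the matching ciphertext letter (mod 26):
Q(16)−J(9)=7 → H
R(17)−Q(16)=1 → B
K(10)−Z(25)=-15≡11 → L
M(12)−Z(25)=-13≡13 → N
C(2)−F(5)=-3≡23 → X

HBLNX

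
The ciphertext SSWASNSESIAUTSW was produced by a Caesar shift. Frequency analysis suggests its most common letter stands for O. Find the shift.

4

The most frequent ciphertext letter is S (appears 6 times).
S is position 18; O is position 14.
Shift = 4.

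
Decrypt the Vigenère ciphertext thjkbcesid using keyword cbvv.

rgopzbjxgc

Repeat the key across the ciphertext: cbvvcbvvcb
t(19)−c(2): 17 → r
h(7)−b(1): 6 → g
j(9)−v(21): -12≡14 → o
k(10)−v(21): -11≡15 → p
b(1)−c(2): -1≡25 → z
c(2)−b(1): 1 → b
e(4)−v(21): -17≡9 → j
s(18)−v(21): -3≡23 → x
i(8)−c(2): 6 → g
d(3)−b(1): 2 → c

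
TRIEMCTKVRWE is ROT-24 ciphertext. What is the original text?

VTKGOEVMXTYG

T(19): 19−24=-5≡21 → V
R(17): 17−24=-7≡19 → T
I(8): 8−24=-16≡10 → K
E(4): 4−24=-20≡6 → G
M(12): 12−24=-12≡14 → O
C(2): 2−24=-22≡4 → E
T(19): 19−24=-5≡21 → V
K(10): 10−24=-14≡12 → M
V(21): 21−24=-3≡23 → X
R(17): 17−24=-7≡19 → T
W(22): 22−24=-2≡24 → Y
E(4): 4−24=-20≡6 → G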